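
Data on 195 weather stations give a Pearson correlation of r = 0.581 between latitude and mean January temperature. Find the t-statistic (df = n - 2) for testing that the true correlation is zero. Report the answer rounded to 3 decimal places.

9.917

1 − r² = 1 − 0.337561 = 0.662439;  √(1−r²) = 0.813904
√(n−2) = √193 = 13.892444
t = r·√(n−2)/√(1−r²) = 0.581 · 13.892444 / 0.813904 = 9.917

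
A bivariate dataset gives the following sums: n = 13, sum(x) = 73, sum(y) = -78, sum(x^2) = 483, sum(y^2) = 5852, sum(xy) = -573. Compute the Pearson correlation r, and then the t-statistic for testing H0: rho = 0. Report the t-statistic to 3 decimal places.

Numerator: nΣxy − (Σx)(Σy) = 13·(-573) − (73)(-78) = -1755
Denominator: √[(nΣx²−(Σx)²)(nΣy²−(Σy)²)]
  nΣx²−(Σx)² = 13·483 − 5329 = 950;  nΣy²−(Σy)² = 13·5852 − 6084 = 69992
  √(950·69992) = √66492400 = 8154.2872
r = -1755 / 8154.2872 = -0.2152
t = r·√(n−2)/√(1−r²) = -0.2152·√11 / √(1−0.046311) = -0.713738 / 0.976570 = -0.731

-0.731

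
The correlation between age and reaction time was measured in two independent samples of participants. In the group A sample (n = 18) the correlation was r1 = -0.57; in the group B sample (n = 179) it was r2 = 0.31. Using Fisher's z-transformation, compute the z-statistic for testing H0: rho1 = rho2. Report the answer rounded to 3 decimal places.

-3.599

z1 = atanh(-0.57) = -0.647523,  z2 = atanh(0.31) = 0.320545
SE = √(1/(n1−3) + 1/(n2−3)) = √(1/15 + 1/176) = √(0.0666667 + 0.0056818) = √0.0723485 = 0.268977
z = (z1 − z2)/SE = (-0.647523 − 0.320545) / 0.268977 = -0.968068 / 0.268977 = -3.599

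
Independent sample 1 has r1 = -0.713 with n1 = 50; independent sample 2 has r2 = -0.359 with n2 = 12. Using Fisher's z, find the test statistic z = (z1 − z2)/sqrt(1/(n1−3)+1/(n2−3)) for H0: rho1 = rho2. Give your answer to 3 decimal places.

-1.422

Fisher z-transforms: z1 = atanh(-0.713) = -0.893260, z2 = atanh(-0.359) = -0.375737; difference d = -0.517523
Var(d) = 1/47 + 1/9 = 0.0212766 + 0.1111111 = 0.1323877
z = d/√Var(d) = -0.517523 / √0.1323877 = -0.517523 / 0.363851 = -1.422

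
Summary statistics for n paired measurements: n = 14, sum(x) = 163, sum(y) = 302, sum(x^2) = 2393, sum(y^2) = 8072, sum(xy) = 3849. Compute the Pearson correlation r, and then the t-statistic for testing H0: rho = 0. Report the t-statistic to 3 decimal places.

1.419

Numerator: nΣxy − (Σx)(Σy) = 14·3849 − (163)(302) = 4660
Denominator: √[(nΣx²−(Σx)²)(nΣy²−(Σy)²)]
  nΣx²−(Σx)² = 14·2393 − 26569 = 6933;  nΣy²−(Σy)² = 14·8072 − 91204 = 21804
  √(6933·21804) = √151167132 = 12295.0044
r = 4660 / 12295.0044 = 0.3790
t = r·√(n−2)/√(1−r²) = 0.3790·√12 / √(1−0.143641) = 1.312895 / 0.925397 = 1.419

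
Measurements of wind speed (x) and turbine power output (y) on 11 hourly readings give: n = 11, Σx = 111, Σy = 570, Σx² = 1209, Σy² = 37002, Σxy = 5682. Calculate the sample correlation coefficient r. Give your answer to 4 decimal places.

-0.0857

S_xy = nΣxy − ΣxΣy = 11·5682 − 111·570 = 62502 − 63270 = -768
S_xx = nΣx² − (Σx)² = 11·1209 − 111² = 13299 − 12321 = 978
S_yy = nΣy² − (Σy)² = 11·37002 − 570² = 407022 − 324900 = 82122
r = S_xy / √(S_xx·S_yy) = -768 / √(978·82122) = -768 / √80315316 = -768 / 8961.8813 = -0.0857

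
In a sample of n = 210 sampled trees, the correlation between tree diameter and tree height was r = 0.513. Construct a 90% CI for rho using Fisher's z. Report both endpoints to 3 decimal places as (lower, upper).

Fisher z: z_r = atanh(r) = ½·ln((1+0.513)/(1−0.513)) = 0.566793
SE(z) = 1/√(n−3) = 1/√207 = 0.069505
90% ⇒ z* = 1.645; margin = 1.645·0.069505 = 0.114336
CI on z-scale: (0.452457, 0.681129)
Back-transform: tanh(0.452457) = 0.423917, tanh(0.681129) = 0.592253

(0.424, 0.592)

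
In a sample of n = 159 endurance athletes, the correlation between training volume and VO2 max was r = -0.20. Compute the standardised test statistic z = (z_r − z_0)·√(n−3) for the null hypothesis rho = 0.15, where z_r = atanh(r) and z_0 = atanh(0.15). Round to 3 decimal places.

z_r = atanh(-0.20) = -0.202733,  z_0 = atanh(0.15) = 0.151140
SE = 1/√(n−3) = 1/√156 = 0.080064
z = (z_r − z_0)/SE = (-0.202733 − 0.151140) / 0.080064 = -0.353873 / 0.080064 = -4.420

-4.420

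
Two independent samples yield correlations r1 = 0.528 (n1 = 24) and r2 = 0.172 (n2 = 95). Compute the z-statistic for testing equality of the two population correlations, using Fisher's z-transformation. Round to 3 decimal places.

1.710

z1 = atanh(0.528) = 0.587368,  z2 = atanh(0.172) = 0.173727
SE = √(1/(n1−3) + 1/(n2−3)) = √(1/21 + 1/92) = √(0.0476190 + 0.0108696) = √0.0584886 = 0.241844
z = (z1 − z2)/SE = (0.587368 − 0.173727) / 0.241844 = 0.413641 / 0.241844 = 1.710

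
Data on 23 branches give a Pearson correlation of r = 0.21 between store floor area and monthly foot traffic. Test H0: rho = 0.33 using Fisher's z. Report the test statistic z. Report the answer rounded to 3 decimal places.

-0.580

z_r = atanh(0.21) = 0.213171,  z_0 = atanh(0.33) = 0.342828
SE = 1/√(n−3) = 1/√20 = 0.223607
z = (z_r − z_0)/SE = (0.213171 − 0.342828) / 0.223607 = -0.129657 / 0.223607 = -0.580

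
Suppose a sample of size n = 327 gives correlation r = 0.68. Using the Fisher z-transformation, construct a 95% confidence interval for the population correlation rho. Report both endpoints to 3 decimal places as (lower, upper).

z_r = atanh(0.68) = 0.829114;  SE = 1/√(n−3) = 1/√324 = 0.055556
z-limits: 0.829114 ± 1.960·0.055556 = 0.829114 ± 0.108890 = [0.720224, 0.938004]
ρ-limits: (tanh 0.720224, tanh 0.938004) = (0.617, 0.734)

(0.617, 0.734)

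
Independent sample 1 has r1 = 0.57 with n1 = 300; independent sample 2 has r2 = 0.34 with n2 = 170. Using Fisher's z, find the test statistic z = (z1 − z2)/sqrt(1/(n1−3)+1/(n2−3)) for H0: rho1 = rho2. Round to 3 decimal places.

3.034

z1 = atanh(0.57) = 0.647523,  z2 = atanh(0.34) = 0.354093
SE = √(1/(n1−3) + 1/(n2−3)) = √(1/297 + 1/167) = √(0.0033670 + 0.0059880) = √0.0093550 = 0.096721
z = (z1 − z2)/SE = (0.647523 − 0.354093) / 0.096721 = 0.293430 / 0.096721 = 3.034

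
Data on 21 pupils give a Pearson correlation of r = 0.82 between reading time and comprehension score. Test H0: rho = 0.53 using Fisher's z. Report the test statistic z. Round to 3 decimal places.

2.404

Fisher z: atanh(0.82) = 1.156817, atanh(0.53) = 0.590145
z = (z_r − z_0)·√(n−3) = (1.156817 − 0.590145)·√18 = 0.566672 · 4.242641 = 2.404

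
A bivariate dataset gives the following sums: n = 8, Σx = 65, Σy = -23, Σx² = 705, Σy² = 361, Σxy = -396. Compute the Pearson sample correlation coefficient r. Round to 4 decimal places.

Numerator: nΣxy − (Σx)(Σy) = 8·(-396) − (65)(-23) = -1673
Denominator: √[(nΣx²−(Σx)²)(nΣy²−(Σy)²)]
  nΣx²−(Σx)² = 8·705 − 4225 = 1415;  nΣy²−(Σy)² = 8·361 − 529 = 2359
  √(1415·2359) = √3337985 = 1827.0153
r = -1673 / 1827.0153 = -0.9157

-0.9157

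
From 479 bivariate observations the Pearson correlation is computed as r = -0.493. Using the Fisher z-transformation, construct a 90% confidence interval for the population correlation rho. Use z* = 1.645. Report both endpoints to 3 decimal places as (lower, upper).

(-0.548, -0.434)

Fisher z: z_r = atanh(r) = ½·ln((1+(-0.493))/(1−(-0.493))) = -0.540016
SE(z) = 1/√(n−3) = 1/√476 = 0.045835
90% ⇒ z* = 1.645; margin = 1.645·0.045835 = 0.075399
CI on z-scale: (-0.615415, -0.464617)
Back-transform: tanh(-0.615415) = -0.547928, tanh(-0.464617) = -0.433840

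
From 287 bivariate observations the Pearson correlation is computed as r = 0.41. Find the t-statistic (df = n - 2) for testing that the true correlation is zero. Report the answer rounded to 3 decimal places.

t = r·√(n−2) / √(1−r²) with r = 0.41, n = 287
  = 0.41·√285 / √(1 − 0.1681)
  = 0.41·16.881943 / 0.912086
  = 6.921597 / 0.912086 = 7.589

7.589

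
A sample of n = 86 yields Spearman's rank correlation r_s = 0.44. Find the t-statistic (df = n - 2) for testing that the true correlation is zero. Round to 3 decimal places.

4.491

t = r_s·√(n−2) / √(1−r_s²) with r_s = 0.44, n = 86
  = 0.44·√84 / √(1 − 0.1936)
  = 0.44·9.165151 / 0.897998
  = 4.032666 / 0.897998 = 4.491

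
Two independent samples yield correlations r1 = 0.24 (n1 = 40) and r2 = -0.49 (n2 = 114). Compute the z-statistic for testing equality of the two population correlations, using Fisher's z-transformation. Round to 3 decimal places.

4.113

z1 = atanh(0.24) = 0.244774,  z2 = atanh(-0.49) = -0.536060
SE = √(1/(n1−3) + 1/(n2−3)) = √(1/37 + 1/111) = √(0.0270270 + 0.0090090) = √0.0360360 = 0.189832
z = (z1 − z2)/SE = (0.244774 − (-0.536060)) / 0.189832 = 0.780834 / 0.189832 = 4.113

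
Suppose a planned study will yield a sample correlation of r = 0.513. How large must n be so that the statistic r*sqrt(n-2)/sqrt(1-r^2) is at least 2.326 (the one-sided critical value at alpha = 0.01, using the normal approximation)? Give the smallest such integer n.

18

Need r·√(n−2)/√(1−r²) ≥ 2.326
√(n−2) ≥ 2.326·√(1−0.263169) / 0.513 = 2.326·0.858389 / 0.513 = 3.8920
n−2 ≥ 15.1477  ⇒  n ≥ 17.1477
Smallest integer n = 18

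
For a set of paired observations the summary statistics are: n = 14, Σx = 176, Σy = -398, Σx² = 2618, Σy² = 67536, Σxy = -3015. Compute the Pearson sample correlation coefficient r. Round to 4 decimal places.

Numerator: nΣxy − (Σx)(Σy) = 14·(-3015) − (176)(-398) = 27838
Denominator: √[(nΣx²−(Σx)²)(nΣy²−(Σy)²)]
  nΣx²−(Σx)² = 14·2618 − 30976 = 5676;  nΣy²−(Σy)² = 14·67536 − 158404 = 787100
  √(5676·787100) = √4467579600 = 66839.9551
r = 27838 / 66839.9551 = 0.4165

0.4165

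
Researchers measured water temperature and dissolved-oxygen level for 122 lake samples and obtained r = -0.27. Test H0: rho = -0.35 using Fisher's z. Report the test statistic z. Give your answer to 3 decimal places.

Fisher z: atanh(-0.27) = -0.276864, atanh(-0.35) = -0.365444
z = (z_r − z_0)·√(n−3) = (-0.276864 − (-0.365444))·√119 = 0.088580 · 10.908712 = 0.966

0.966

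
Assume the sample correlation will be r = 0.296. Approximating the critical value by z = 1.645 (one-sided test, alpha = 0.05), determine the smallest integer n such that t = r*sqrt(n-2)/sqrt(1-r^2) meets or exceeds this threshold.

r√(n−2)/√(1−r²) ≥ 1.645  ⇔  n−2 ≥ (1.645)²·(1−r²)/r²
(1−r²)/r² = (1−0.087616)/0.087616 = 10.4134
n ≥ 2 + 2.706025·10.4134 = 2 + 28.1789 = 30.1789
⌈30.1789⌉ = 31

31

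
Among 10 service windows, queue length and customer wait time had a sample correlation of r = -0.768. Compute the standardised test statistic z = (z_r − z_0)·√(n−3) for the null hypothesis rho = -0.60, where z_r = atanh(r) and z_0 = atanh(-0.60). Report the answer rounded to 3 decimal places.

Fisher z: atanh(-0.768) = -1.015433, atanh(-0.60) = -0.693147
z = (z_r − z_0)·√(n−3) = (-1.015433 − (-0.693147))·√7 = -0.322286 · 2.645751 = -0.853

-0.853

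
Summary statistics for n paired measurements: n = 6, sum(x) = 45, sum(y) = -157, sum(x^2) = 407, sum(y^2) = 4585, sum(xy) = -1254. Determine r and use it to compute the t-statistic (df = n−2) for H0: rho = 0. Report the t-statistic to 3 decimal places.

-0.926

S_xy = nΣxy − ΣxΣy = 6·(-1254) − 45·(-157) = -7524 − (-7065) = -459
S_xx = nΣx² − (Σx)² = 6·407 − 45² = 2442 − 2025 = 417
S_yy = nΣy² − (Σy)² = 6·4585 − (-157)² = 27510 − 24649 = 2861
r = S_xy / √(S_xx·S_yy) = -459 / √(417·2861) = -459 / √1193037 = -459 / 1092.2623 = -0.4202
t = r·√(n−2)/√(1−r²) = -0.4202·√4 / √(1−0.176568) = -0.840400 / 0.907432 = -0.926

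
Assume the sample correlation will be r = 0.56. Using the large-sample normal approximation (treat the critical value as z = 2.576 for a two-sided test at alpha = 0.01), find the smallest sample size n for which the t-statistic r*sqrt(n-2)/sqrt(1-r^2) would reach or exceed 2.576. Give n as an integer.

17

Need r·√(n−2)/√(1−r²) ≥ 2.576
√(n−2) ≥ 2.576·√(1−0.3136) / 0.56 = 2.576·0.828493 / 0.56 = 3.8111
n−2 ≥ 14.5245  ⇒  n ≥ 16.5245
Smallest integer n = 17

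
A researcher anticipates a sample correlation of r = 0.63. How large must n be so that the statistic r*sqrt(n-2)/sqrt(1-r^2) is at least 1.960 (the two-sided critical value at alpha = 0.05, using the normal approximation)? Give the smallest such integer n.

8

r√(n−2)/√(1−r²) ≥ 1.960  ⇔  n−2 ≥ (1.960)²·(1−r²)/r²
(1−r²)/r² = (1−0.3969)/0.3969 = 1.5195
n ≥ 2 + 3.8416·1.5195 = 2 + 5.8373 = 7.8373
⌈7.8373⌉ = 8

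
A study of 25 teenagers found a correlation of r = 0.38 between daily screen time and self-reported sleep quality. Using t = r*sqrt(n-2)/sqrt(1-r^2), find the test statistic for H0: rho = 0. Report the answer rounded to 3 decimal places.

1.970

1 − r² = 1 − 0.1444 = 0.8556;  √(1−r²) = 0.924986
√(n−2) = √23 = 4.795832
t = r·√(n−2)/√(1−r²) = 0.38 · 4.795832 / 0.924986 = 1.970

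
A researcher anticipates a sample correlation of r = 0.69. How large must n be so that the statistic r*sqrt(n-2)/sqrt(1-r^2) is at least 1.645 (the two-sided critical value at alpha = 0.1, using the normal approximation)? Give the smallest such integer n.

r√(n−2)/√(1−r²) ≥ 1.645  ⇔  n−2 ≥ (1.645)²·(1−r²)/r²
(1−r²)/r² = (1−0.4761)/0.4761 = 1.1004
n ≥ 2 + 2.706025·1.1004 = 2 + 2.9777 = 4.9777
⌈4.9777⌉ = 5

5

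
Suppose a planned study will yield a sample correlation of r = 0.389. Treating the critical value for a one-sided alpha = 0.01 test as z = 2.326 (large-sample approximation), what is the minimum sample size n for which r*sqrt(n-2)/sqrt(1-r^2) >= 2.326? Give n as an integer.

33

Need r·√(n−2)/√(1−r²) ≥ 2.326
√(n−2) ≥ 2.326·√(1−0.151321) / 0.389 = 2.326·0.921238 / 0.389 = 5.5085
n−2 ≥ 30.3436  ⇒  n ≥ 32.3436
Smallest integer n = 33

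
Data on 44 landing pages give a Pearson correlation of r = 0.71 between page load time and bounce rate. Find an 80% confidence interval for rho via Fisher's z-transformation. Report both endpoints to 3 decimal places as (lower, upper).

z_r = atanh(0.71) = 0.887184;  SE = 1/√(n−3) = 1/√41 = 0.156174
z-limits: 0.887184 ± 1.282·0.156174 = 0.887184 ± 0.200215 = [0.686969, 1.087399]
ρ-limits: (tanh 0.686969, tanh 1.087399) = (0.596, 0.796)

(0.596, 0.796)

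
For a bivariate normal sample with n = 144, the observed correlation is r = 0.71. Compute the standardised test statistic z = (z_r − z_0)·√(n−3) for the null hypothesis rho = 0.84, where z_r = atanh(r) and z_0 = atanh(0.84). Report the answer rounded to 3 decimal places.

Fisher z: atanh(0.71) = 0.887184, atanh(0.84) = 1.221174
z = (z_r − z_0)·√(n−3) = (0.887184 − 1.221174)·√141 = -0.333990 · 11.874342 = -3.966

-3.966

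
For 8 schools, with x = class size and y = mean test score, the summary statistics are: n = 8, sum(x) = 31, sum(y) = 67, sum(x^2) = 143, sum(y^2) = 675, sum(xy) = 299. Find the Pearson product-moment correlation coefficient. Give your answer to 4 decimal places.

S_xy = nΣxy − ΣxΣy = 8·299 − 31·67 = 2392 − 2077 = 315
S_xx = nΣx² − (Σx)² = 8·143 − 31² = 1144 − 961 = 183
S_yy = nΣy² − (Σy)² = 8·675 − 67² = 5400 − 4489 = 911
r = S_xy / √(S_xx·S_yy) = 315 / √(183·911) = 315 / √166713 = 315 / 408.3050 = 0.7715

0.7715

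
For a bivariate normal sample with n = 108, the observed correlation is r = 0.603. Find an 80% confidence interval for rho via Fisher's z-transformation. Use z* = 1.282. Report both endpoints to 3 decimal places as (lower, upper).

z_r = atanh(0.603) = 0.697848;  SE = 1/√(n−3) = 1/√105 = 0.097590
z-limits: 0.697848 ± 1.282·0.097590 = 0.697848 ± 0.125110 = [0.572738, 0.822958]
ρ-limits: (tanh 0.572738, tanh 0.822958) = (0.517, 0.677)

(0.517, 0.677)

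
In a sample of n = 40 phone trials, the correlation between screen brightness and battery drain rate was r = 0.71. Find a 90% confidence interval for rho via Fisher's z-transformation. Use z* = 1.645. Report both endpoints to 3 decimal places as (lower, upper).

(0.549, 0.820)

Fisher z: z_r = atanh(r) = ½·ln((1+0.71)/(1−0.71)) = 0.887184
SE(z) = 1/√(n−3) = 1/√37 = 0.164399
90% ⇒ z* = 1.645; margin = 1.645·0.164399 = 0.270436
CI on z-scale: (0.616748, 1.157620)
Back-transform: tanh(0.616748) = 0.548860, tanh(1.157620) = 0.820263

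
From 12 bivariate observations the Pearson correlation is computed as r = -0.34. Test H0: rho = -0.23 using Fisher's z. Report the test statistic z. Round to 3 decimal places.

Fisher z: atanh(-0.34) = -0.354093, atanh(-0.23) = -0.234189
z = (z_r − z_0)·√(n−3) = (-0.354093 − (-0.234189))·√9 = -0.119904 · 3.000000 = -0.360

-0.360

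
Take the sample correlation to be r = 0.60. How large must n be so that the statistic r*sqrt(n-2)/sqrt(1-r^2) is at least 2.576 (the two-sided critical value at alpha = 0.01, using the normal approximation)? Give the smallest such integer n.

14

Need r·√(n−2)/√(1−r²) ≥ 2.576
√(n−2) ≥ 2.576·√(1−0.3600) / 0.60 = 2.576·0.800000 / 0.60 = 3.4347
n−2 ≥ 11.7972  ⇒  n ≥ 13.7972
Smallest integer n = 14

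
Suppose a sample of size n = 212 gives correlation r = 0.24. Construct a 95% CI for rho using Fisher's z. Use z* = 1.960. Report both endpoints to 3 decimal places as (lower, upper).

(0.109, 0.363)

Fisher z: z_r = atanh(r) = ½·ln((1+0.24)/(1−0.24)) = 0.244774
SE(z) = 1/√(n−3) = 1/√209 = 0.069171
95% ⇒ z* = 1.960; margin = 1.960·0.069171 = 0.135575
CI on z-scale: (0.109199, 0.380349)
Back-transform: tanh(0.109199) = 0.108767, tanh(0.380349) = 0.363011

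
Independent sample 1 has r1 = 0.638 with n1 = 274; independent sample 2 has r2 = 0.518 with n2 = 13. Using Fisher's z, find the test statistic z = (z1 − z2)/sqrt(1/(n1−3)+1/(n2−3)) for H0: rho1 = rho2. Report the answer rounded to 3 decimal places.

z1 = atanh(0.638) = 0.754794,  z2 = atanh(0.518) = 0.573602
SE = √(1/(n1−3) + 1/(n2−3)) = √(1/271 + 1/10) = √(0.0036900 + 0.1000000) = √0.1036900 = 0.322009
z = (z1 − z2)/SE = (0.754794 − 0.573602) / 0.322009 = 0.181192 / 0.322009 = 0.563

0.563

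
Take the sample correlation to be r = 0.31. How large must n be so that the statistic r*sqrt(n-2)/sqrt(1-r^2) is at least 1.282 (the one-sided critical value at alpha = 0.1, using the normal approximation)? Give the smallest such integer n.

18

r√(n−2)/√(1−r²) ≥ 1.282  ⇔  n−2 ≥ (1.282)²·(1−r²)/r²
(1−r²)/r² = (1−0.0961)/0.0961 = 9.4058
n ≥ 2 + 1.643524·9.4058 = 2 + 15.4587 = 17.4587
⌈17.4587⌉ = 18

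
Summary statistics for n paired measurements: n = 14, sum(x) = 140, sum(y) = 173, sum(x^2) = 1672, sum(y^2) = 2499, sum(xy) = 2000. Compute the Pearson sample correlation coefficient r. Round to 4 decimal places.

0.8614

S_xy = nΣxy − ΣxΣy = 14·2000 − 140·173 = 28000 − 24220 = 3780
S_xx = nΣx² − (Σx)² = 14·1672 − 140² = 23408 − 19600 = 3808
S_yy = nΣy² − (Σy)² = 14·2499 − 173² = 34986 − 29929 = 5057
r = S_xy / √(S_xx·S_yy) = 3780 / √(3808·5057) = 3780 / √19257056 = 3780 / 4388.2862 = 0.8614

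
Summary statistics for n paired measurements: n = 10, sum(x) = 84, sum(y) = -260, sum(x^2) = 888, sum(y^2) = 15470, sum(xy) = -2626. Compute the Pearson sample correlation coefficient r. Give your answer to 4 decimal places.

-0.3507

S_xy = nΣxy − ΣxΣy = 10·(-2626) − 84·(-260) = -26260 − (-21840) = -4420
S_xx = nΣx² − (Σx)² = 10·888 − 84² = 8880 − 7056 = 1824
S_yy = nΣy² − (Σy)² = 10·15470 − (-260)² = 154700 − 67600 = 87100
r = S_xy / √(S_xx·S_yy) = -4420 / √(1824·87100) = -4420 / √158870400 = -4420 / 12604.3802 = -0.3507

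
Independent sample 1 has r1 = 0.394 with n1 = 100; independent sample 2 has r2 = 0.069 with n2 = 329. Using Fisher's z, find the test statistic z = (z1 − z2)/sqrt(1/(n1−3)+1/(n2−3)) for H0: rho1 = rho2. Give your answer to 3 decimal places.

3.004

z1 = atanh(0.394) = 0.416526,  z2 = atanh(0.069) = 0.069110
SE = √(1/(n1−3) + 1/(n2−3)) = √(1/97 + 1/326) = √(0.0103093 + 0.0030675) = √0.0133768 = 0.115658
z = (z1 − z2)/SE = (0.416526 − 0.069110) / 0.115658 = 0.347416 / 0.115658 = 3.004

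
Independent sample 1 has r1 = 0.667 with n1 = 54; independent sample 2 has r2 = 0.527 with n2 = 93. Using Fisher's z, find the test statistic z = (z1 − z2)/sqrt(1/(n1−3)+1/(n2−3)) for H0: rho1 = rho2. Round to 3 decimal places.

1.251

z1 = atanh(0.667) = 0.805319,  z2 = atanh(0.527) = 0.585982
SE = √(1/(n1−3) + 1/(n2−3)) = √(1/51 + 1/90) = √(0.0196078 + 0.0111111) = √0.0307189 = 0.175268
z = (z1 − z2)/SE = (0.805319 − 0.585982) / 0.175268 = 0.219337 / 0.175268 = 1.251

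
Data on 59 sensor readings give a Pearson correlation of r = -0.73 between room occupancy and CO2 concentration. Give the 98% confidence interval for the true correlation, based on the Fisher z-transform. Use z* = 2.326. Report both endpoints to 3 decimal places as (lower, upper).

(-0.845, -0.550)

Fisher z: z_r = atanh(r) = ½·ln((1+(-0.73))/(1−(-0.73))) = -0.928727
SE(z) = 1/√(n−3) = 1/√56 = 0.133631
98% ⇒ z* = 2.326; margin = 2.326·0.133631 = 0.310826
CI on z-scale: (-1.239553, -0.617901)
Back-transform: tanh(-1.239553) = -0.845328, tanh(-0.617901) = -0.549665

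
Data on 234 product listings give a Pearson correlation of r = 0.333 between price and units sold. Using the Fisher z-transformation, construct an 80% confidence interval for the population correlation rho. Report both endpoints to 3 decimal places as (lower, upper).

(0.256, 0.406)

Fisher z: z_r = atanh(r) = ½·ln((1+0.333)/(1−0.333)) = 0.346199
SE(z) = 1/√(n−3) = 1/√231 = 0.065795
80% ⇒ z* = 1.282; margin = 1.282·0.065795 = 0.084349
CI on z-scale: (0.261850, 0.430548)
Back-transform: tanh(0.261850) = 0.256025, tanh(0.430548) = 0.405779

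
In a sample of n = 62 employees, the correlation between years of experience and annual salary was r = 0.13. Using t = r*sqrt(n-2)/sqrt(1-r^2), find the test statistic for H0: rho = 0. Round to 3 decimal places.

1 − r² = 1 − 0.0169 = 0.9831;  √(1−r²) = 0.991514
√(n−2) = √60 = 7.745967
t = r·√(n−2)/√(1−r²) = 0.13 · 7.745967 / 0.991514 = 1.016

1.016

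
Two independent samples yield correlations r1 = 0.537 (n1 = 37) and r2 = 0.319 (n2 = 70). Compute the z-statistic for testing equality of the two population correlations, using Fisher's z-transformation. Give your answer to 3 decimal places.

Fisher z-transforms: z1 = atanh(0.537) = 0.599930, z2 = atanh(0.319) = 0.330533; difference d = 0.269397
Var(d) = 1/34 + 1/67 = 0.0294118 + 0.0149254 = 0.0443372
z = d/√Var(d) = 0.269397 / √0.0443372 = 0.269397 / 0.210564 = 1.279

1.279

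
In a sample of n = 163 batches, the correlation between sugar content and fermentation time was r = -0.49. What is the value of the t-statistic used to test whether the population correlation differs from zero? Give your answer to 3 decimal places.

-7.132

1 − r² = 1 − 0.2401 = 0.7599;  √(1−r²) = 0.871722
√(n−2) = √161 = 12.688578
t = r·√(n−2)/√(1−r²) = -0.49 · 12.688578 / 0.871722 = -7.132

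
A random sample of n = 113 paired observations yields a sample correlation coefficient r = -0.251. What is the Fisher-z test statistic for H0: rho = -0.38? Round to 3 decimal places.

Fisher z: atanh(-0.251) = -0.256480, atanh(-0.38) = -0.400060
z = (z_r − z_0)·√(n−3) = (-0.256480 − (-0.400060))·√110 = 0.143580 · 10.488088 = 1.506

1.506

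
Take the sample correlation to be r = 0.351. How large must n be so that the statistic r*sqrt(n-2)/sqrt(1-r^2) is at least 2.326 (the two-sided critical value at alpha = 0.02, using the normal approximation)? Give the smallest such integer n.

41

r√(n−2)/√(1−r²) ≥ 2.326  ⇔  n−2 ≥ (2.326)²·(1−r²)/r²
(1−r²)/r² = (1−0.123201)/0.123201 = 7.1168
n ≥ 2 + 5.410276·7.1168 = 2 + 38.5039 = 40.5039
⌈40.5039⌉ = 41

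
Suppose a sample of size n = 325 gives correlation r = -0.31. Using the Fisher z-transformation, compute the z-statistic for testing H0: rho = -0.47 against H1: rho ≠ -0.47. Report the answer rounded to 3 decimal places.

Fisher z: atanh(-0.31) = -0.320545, atanh(-0.47) = -0.510070
z = (z_r − z_0)·√(n−3) = (-0.320545 − (-0.510070))·√322 = 0.189525 · 17.944358 = 3.401

3.401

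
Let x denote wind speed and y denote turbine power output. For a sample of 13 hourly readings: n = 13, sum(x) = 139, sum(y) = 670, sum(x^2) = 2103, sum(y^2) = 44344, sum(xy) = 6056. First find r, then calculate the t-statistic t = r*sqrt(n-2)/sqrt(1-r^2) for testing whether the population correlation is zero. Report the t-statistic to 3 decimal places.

S_xy = nΣxy − ΣxΣy = 13·6056 − 139·670 = 78728 − 93130 = -14402
S_xx = nΣx² − (Σx)² = 13·2103 − 139² = 27339 − 19321 = 8018
S_yy = nΣy² − (Σy)² = 13·44344 − 670² = 576472 − 448900 = 127572
r = S_xy / √(S_xx·S_yy) = -14402 / √(8018·127572) = -14402 / √1022872296 = -14402 / 31982.3748 = -0.4503
t = r·√(n−2)/√(1−r²) = -0.4503·√11 / √(1−0.202770) = -1.493476 / 0.892877 = -1.673

-1.673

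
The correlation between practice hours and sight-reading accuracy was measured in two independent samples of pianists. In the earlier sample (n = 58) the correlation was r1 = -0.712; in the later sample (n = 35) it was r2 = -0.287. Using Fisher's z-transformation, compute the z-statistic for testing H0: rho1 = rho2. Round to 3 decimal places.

z1 = atanh(-0.712) = -0.891229,  z2 = atanh(-0.287) = -0.295294
SE = √(1/(n1−3) + 1/(n2−3)) = √(1/55 + 1/32) = √(0.0181818 + 0.0312500) = √0.0494318 = 0.222333
z = (z1 − z2)/SE = (-0.891229 − (-0.295294)) / 0.222333 = -0.595935 / 0.222333 = -2.680

-2.680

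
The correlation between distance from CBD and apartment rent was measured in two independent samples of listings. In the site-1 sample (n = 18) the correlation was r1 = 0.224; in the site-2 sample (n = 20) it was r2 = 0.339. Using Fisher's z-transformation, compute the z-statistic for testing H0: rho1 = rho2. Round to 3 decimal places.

Fisher z-transforms: z1 = atanh(0.224) = 0.227863, z2 = atanh(0.339) = 0.352962; difference d = -0.125099
Var(d) = 1/15 + 1/17 = 0.0666667 + 0.0588235 = 0.1254902
z = d/√Var(d) = -0.125099 / √0.1254902 = -0.125099 / 0.354246 = -0.353

-0.353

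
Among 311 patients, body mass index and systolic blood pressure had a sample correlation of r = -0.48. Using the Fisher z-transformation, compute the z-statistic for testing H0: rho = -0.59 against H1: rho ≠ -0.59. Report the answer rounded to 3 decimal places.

z_r = atanh(-0.48) = -0.522984,  z_0 = atanh(-0.59) = -0.677666
SE = 1/√(n−3) = 1/√308 = 0.056980
z = (z_r − z_0)/SE = (-0.522984 − (-0.677666)) / 0.056980 = 0.154682 / 0.056980 = 2.715

2.715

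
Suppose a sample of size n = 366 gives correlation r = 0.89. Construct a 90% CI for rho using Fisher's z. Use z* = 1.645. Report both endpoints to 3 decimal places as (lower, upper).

Fisher z: z_r = atanh(r) = ½·ln((1+0.89)/(1−0.89)) = 1.421926
SE(z) = 1/√(n−3) = 1/√363 = 0.052486
90% ⇒ z* = 1.645; margin = 1.645·0.052486 = 0.086339
CI on z-scale: (1.335587, 1.508265)
Back-transform: tanh(1.335587) = 0.870608, tanh(1.508265) = 0.906631

(0.871, 0.907)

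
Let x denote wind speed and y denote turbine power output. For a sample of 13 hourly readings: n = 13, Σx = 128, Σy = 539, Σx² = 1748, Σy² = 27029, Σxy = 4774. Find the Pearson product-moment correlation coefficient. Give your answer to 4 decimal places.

Numerator: nΣxy − (Σx)(Σy) = 13·4774 − (128)(539) = -6930
Denominator: √[(nΣx²−(Σx)²)(nΣy²−(Σy)²)]
  nΣx²−(Σx)² = 13·1748 − 16384 = 6340;  nΣy²−(Σy)² = 13·27029 − 290521 = 60856
  √(6340·60856) = √385827040 = 19642.4805
r = -6930 / 19642.4805 = -0.3528

-0.3528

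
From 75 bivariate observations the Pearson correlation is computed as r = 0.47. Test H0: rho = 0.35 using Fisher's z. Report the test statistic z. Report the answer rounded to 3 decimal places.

1.227

Fisher z: atanh(0.47) = 0.510070, atanh(0.35) = 0.365444
z = (z_r − z_0)·√(n−3) = (0.510070 − 0.365444)·√72 = 0.144626 · 8.485281 = 1.227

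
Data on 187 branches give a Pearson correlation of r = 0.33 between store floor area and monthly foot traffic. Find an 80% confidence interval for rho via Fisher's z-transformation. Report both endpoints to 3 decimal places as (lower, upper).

(0.243, 0.411)

z_r = atanh(0.33) = 0.342828;  SE = 1/√(n−3) = 1/√184 = 0.073721
z-limits: 0.342828 ± 1.282·0.073721 = 0.342828 ± 0.094510 = [0.248318, 0.437338]
ρ-limits: (tanh 0.248318, tanh 0.437338) = (0.243, 0.411)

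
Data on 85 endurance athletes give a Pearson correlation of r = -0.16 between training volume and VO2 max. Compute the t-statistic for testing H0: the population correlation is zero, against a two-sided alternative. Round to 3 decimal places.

-1.477

t = r·√(n−2) / √(1−r²) with r = -0.16, n = 85
  = -0.16·√83 / √(1 − 0.0256)
  = -0.16·9.110434 / 0.987117
  = -1.457669 / 0.987117 = -1.477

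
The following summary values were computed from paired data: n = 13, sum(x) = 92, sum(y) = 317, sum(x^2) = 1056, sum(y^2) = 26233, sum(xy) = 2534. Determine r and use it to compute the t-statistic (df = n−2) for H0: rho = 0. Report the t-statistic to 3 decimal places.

0.354

S_xy = nΣxy − ΣxΣy = 13·2534 − 92·317 = 32942 − 29164 = 3778
S_xx = nΣx² − (Σx)² = 13·1056 − 92² = 13728 − 8464 = 5264
S_yy = nΣy² − (Σy)² = 13·26233 − 317² = 341029 − 100489 = 240540
r = S_xy / √(S_xx·S_yy) = 3778 / √(5264·240540) = 3778 / √1266202560 = 3778 / 35583.7401 = 0.1062
t = r·√(n−2)/√(1−r²) = 0.1062·√11 / √(1−0.011278) = 0.352226 / 0.994345 = 0.354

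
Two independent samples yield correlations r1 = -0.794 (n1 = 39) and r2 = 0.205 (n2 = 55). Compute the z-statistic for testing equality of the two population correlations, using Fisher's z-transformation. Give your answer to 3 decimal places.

-5.950

z1 = atanh(-0.794) = -1.082163,  z2 = atanh(0.205) = 0.207946
SE = √(1/(n1−3) + 1/(n2−3)) = √(1/36 + 1/52) = √(0.0277778 + 0.0192308) = √0.0470086 = 0.216815
z = (z1 − z2)/SE = (-1.082163 − 0.207946) / 0.216815 = -1.290109 / 0.216815 = -5.950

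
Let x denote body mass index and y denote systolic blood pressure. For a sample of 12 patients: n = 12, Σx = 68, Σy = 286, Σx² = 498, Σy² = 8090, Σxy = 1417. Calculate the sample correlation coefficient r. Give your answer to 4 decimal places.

S_xy = nΣxy − ΣxΣy = 12·1417 − 68·286 = 17004 − 19448 = -2444
S_xx = nΣx² − (Σx)² = 12·498 − 68² = 5976 − 4624 = 1352
S_yy = nΣy² − (Σy)² = 12·8090 − 286² = 97080 − 81796 = 15284
r = S_xy / √(S_xx·S_yy) = -2444 / √(1352·15284) = -2444 / √20663968 = -2444 / 4545.7637 = -0.5376

-0.5376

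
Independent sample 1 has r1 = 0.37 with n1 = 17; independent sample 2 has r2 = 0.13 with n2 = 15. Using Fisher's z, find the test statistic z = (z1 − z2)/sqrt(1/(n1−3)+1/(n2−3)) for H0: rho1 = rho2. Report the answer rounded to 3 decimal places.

0.655

z1 = atanh(0.37) = 0.388423,  z2 = atanh(0.13) = 0.130740
SE = √(1/(n1−3) + 1/(n2−3)) = √(1/14 + 1/12) = √(0.0714286 + 0.0833333) = √0.1547619 = 0.393398
z = (z1 − z2)/SE = (0.388423 − 0.130740) / 0.393398 = 0.257683 / 0.393398 = 0.655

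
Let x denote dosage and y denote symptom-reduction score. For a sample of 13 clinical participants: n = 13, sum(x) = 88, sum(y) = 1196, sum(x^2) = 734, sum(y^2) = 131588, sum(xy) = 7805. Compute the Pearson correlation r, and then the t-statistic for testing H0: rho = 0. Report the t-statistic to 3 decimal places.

Numerator: nΣxy − (Σx)(Σy) = 13·7805 − (88)(1196) = -3783
Denominator: √[(nΣx²−(Σx)²)(nΣy²−(Σy)²)]
  nΣx²−(Σx)² = 13·734 − 7744 = 1798;  nΣy²−(Σy)² = 13·131588 − 1430416 = 280228
  √(1798·280228) = √503849944 = 22446.6021
r = -3783 / 22446.6021 = -0.1685
t = r·√(n−2)/√(1−r²) = -0.1685·√11 / √(1−0.028392) = -0.558851 / 0.985702 = -0.567

-0.567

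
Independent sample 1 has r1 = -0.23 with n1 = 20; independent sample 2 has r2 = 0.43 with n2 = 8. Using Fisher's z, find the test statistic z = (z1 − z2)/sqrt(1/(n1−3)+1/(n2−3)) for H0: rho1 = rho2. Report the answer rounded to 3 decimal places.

Fisher z-transforms: z1 = atanh(-0.23) = -0.234189, z2 = atanh(0.43) = 0.459897; difference d = -0.694086
Var(d) = 1/17 + 1/5 = 0.0588235 + 0.2000000 = 0.2588235
z = d/√Var(d) = -0.694086 / √0.2588235 = -0.694086 / 0.508747 = -1.364

-1.364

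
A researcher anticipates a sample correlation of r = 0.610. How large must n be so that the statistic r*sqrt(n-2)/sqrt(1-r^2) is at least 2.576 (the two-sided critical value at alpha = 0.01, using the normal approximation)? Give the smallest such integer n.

r√(n−2)/√(1−r²) ≥ 2.576  ⇔  n−2 ≥ (2.576)²·(1−r²)/r²
(1−r²)/r² = (1−0.372100)/0.372100 = 1.6874
n ≥ 2 + 6.635776·1.6874 = 2 + 11.1972 = 13.1972
⌈13.1972⌉ = 14

14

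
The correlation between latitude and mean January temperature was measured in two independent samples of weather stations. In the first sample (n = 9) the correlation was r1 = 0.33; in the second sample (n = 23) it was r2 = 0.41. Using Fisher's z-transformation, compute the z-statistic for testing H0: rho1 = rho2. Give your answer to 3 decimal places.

z1 = atanh(0.33) = 0.342828,  z2 = atanh(0.41) = 0.435611
SE = √(1/(n1−3) + 1/(n2−3)) = √(1/6 + 1/20) = √(0.1666667 + 0.0500000) = √0.2166667 = 0.465475
z = (z1 − z2)/SE = (0.342828 − 0.435611) / 0.465475 = -0.092783 / 0.465475 = -0.199

-0.199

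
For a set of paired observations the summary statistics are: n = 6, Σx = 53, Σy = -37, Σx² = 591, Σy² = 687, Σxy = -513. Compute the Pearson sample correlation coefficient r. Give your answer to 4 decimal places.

S_xy = nΣxy − ΣxΣy = 6·(-513) − 53·(-37) = -3078 − (-1961) = -1117
S_xx = nΣx² − (Σx)² = 6·591 − 53² = 3546 − 2809 = 737
S_yy = nΣy² − (Σy)² = 6·687 − (-37)² = 4122 − 1369 = 2753
r = S_xy / √(S_xx·S_yy) = -1117 / √(737·2753) = -1117 / √2028961 = -1117 / 1424.4160 = -0.7842

-0.7842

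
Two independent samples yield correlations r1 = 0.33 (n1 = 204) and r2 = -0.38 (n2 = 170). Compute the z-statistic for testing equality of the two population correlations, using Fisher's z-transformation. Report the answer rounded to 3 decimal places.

7.095

z1 = atanh(0.33) = 0.342828,  z2 = atanh(-0.38) = -0.400060
SE = √(1/(n1−3) + 1/(n2−3)) = √(1/201 + 1/167) = √(0.0049751 + 0.0059880) = √0.0109631 = 0.104705
z = (z1 − z2)/SE = (0.342828 − (-0.400060)) / 0.104705 = 0.742888 / 0.104705 = 7.095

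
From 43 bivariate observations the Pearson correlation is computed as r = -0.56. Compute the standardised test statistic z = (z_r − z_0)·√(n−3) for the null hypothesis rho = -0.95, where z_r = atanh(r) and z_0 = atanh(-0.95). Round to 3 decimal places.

7.583

Fisher z: atanh(-0.56) = -0.632833, atanh(-0.95) = -1.831781
z = (z_r − z_0)·√(n−3) = (-0.632833 − (-1.831781))·√40 = 1.198948 · 6.324555 = 7.583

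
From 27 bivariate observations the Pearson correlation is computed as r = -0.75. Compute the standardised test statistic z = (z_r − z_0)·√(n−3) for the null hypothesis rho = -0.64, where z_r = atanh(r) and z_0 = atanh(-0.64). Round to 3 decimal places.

-1.052

z_r = atanh(-0.75) = -0.972955,  z_0 = atanh(-0.64) = -0.758174
SE = 1/√(n−3) = 1/√24 = 0.204124
z = (z_r − z_0)/SE = (-0.972955 − (-0.758174)) / 0.204124 = -0.214781 / 0.204124 = -1.052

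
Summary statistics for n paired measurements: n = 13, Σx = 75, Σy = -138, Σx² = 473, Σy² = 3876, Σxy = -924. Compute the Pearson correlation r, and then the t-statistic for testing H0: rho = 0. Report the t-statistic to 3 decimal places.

Numerator: nΣxy − (Σx)(Σy) = 13·(-924) − (75)(-138) = -1662
Denominator: √[(nΣx²−(Σx)²)(nΣy²−(Σy)²)]
  nΣx²−(Σx)² = 13·473 − 5625 = 524;  nΣy²−(Σy)² = 13·3876 − 19044 = 31344
  √(524·31344) = √16424256 = 4052.6850
r = -1662 / 4052.6850 = -0.4101
t = r·√(n−2)/√(1−r²) = -0.4101·√11 / √(1−0.168182) = -1.360148 / 0.912041 = -1.491

-1.491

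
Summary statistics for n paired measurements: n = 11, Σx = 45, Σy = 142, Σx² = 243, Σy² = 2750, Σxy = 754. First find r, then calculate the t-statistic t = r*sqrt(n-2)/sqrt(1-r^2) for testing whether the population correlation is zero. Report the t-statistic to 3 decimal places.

3.348

Numerator: nΣxy − (Σx)(Σy) = 11·754 − (45)(142) = 1904
Denominator: √[(nΣx²−(Σx)²)(nΣy²−(Σy)²)]
  nΣx²−(Σx)² = 11·243 − 2025 = 648;  nΣy²−(Σy)² = 11·2750 − 20164 = 10086
  √(648·10086) = √6535728 = 2556.5070
r = 1904 / 2556.5070 = 0.7448
t = r·√(n−2)/√(1−r²) = 0.7448·√9 / √(1−0.554727) = 2.234400 / 0.667288 = 3.348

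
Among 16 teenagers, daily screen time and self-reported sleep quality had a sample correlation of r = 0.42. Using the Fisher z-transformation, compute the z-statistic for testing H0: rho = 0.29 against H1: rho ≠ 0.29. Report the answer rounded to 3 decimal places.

Fisher z: atanh(0.42) = 0.447692, atanh(0.29) = 0.298566
z = (z_r − z_0)·√(n−3) = (0.447692 − 0.298566)·√13 = 0.149126 · 3.605551 = 0.538

0.538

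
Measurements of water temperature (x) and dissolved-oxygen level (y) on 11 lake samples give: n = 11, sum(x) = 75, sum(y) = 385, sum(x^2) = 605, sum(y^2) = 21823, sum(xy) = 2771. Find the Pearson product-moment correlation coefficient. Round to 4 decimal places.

S_xy = nΣxy − ΣxΣy = 11·2771 − 75·385 = 30481 − 28875 = 1606
S_xx = nΣx² − (Σx)² = 11·605 − 75² = 6655 − 5625 = 1030
S_yy = nΣy² − (Σy)² = 11·21823 − 385² = 240053 − 148225 = 91828
r = S_xy / √(S_xx·S_yy) = 1606 / √(1030·91828) = 1606 / √94582840 = 1606 / 9725.3709 = 0.1651

0.1651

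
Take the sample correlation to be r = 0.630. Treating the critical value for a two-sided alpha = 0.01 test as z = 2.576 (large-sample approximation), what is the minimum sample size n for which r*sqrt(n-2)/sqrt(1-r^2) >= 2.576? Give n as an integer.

13

Need r·√(n−2)/√(1−r²) ≥ 2.576
√(n−2) ≥ 2.576·√(1−0.396900) / 0.630 = 2.576·0.776595 / 0.630 = 3.1754
n−2 ≥ 10.0832  ⇒  n ≥ 12.0832
Smallest integer n = 13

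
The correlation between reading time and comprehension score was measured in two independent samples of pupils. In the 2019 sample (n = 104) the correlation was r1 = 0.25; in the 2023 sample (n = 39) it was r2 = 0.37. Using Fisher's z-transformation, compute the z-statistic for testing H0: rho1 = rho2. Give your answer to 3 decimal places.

-0.685

Fisher z-transforms: z1 = atanh(0.25) = 0.255413, z2 = atanh(0.37) = 0.388423; difference d = -0.133010
Var(d) = 1/101 + 1/36 = 0.0099010 + 0.0277778 = 0.0376788
z = d/√Var(d) = -0.133010 / √0.0376788 = -0.133010 / 0.194110 = -0.685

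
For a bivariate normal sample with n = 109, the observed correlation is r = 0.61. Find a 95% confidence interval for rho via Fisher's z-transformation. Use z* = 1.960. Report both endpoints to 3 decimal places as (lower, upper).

(0.477, 0.716)

z_r = atanh(0.61) = 0.708921;  SE = 1/√(n−3) = 1/√106 = 0.097129
z-limits: 0.708921 ± 1.960·0.097129 = 0.708921 ± 0.190373 = [0.518548, 0.899294]
ρ-limits: (tanh 0.518548, tanh 0.899294) = (0.477, 0.716)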